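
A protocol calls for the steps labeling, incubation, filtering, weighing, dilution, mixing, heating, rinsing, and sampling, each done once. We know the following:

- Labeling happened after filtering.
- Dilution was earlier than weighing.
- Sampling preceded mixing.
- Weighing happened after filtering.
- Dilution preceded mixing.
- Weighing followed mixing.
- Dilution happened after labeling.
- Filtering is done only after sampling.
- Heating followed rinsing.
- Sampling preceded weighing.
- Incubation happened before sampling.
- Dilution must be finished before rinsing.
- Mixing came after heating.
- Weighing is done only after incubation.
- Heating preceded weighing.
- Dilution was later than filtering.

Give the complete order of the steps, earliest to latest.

incubation, sampling, filtering, labeling, dilution, rinsing, heating, mixing, weighing

The constraints fix every adjacent pair, so only one ordering works:
incubation → sampling → filtering → labeling → dilution → rinsing → heating → mixing → weighing.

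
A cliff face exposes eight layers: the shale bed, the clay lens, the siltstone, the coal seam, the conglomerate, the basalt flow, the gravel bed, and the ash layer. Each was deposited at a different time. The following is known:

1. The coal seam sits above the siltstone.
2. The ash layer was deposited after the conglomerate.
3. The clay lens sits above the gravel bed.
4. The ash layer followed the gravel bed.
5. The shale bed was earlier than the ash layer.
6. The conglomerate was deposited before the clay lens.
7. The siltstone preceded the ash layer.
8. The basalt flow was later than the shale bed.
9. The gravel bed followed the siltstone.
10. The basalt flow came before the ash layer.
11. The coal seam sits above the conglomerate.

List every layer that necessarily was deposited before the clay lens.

the conglomerate, the gravel bed, the siltstone

Directly stated before the clay lens: the conglomerate and the gravel bed.
The siltstone reaches the clay lens via the siltstone → the gravel bed → the clay lens.
No chain forces the coal seam (or any of the others) ahead of the clay lens.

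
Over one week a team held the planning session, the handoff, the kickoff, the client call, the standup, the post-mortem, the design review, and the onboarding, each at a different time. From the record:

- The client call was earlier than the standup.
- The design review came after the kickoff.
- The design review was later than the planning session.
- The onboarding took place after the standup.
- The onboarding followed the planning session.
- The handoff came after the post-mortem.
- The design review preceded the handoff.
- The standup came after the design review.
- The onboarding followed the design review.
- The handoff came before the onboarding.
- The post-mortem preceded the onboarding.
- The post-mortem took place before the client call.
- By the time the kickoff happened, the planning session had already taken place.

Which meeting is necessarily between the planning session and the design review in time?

the kickoff

Tracing the constraints gives the planning session → the kickoff → the design review, so the kickoff sits after the planning session and before the design review.
No other meeting is forced both after the planning session and before the design review.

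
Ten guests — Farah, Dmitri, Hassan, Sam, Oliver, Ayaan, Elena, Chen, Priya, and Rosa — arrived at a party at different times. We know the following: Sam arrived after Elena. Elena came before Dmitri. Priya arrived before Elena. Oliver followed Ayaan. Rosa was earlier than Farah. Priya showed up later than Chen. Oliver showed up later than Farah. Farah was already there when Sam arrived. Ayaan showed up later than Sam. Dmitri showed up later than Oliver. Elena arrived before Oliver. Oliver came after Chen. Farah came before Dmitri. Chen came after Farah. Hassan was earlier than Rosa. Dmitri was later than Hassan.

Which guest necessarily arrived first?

Hassan has a chain of constraints placing them before every other guest, so Hassan must be first.

Hassan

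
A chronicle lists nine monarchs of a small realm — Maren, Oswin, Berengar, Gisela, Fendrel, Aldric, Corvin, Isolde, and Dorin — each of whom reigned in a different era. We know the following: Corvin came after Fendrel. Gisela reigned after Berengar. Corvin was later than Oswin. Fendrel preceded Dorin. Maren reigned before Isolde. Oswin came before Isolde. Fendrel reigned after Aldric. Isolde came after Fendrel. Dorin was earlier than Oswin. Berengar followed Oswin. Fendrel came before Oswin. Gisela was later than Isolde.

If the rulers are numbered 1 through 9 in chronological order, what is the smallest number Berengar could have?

Aldric, Dorin, Fendrel, and Oswin must all come before Berengar — 4 forced predecessors.
Nothing else is forced ahead of Berengar, so their earliest slot is position 4 + 1 = 5.

5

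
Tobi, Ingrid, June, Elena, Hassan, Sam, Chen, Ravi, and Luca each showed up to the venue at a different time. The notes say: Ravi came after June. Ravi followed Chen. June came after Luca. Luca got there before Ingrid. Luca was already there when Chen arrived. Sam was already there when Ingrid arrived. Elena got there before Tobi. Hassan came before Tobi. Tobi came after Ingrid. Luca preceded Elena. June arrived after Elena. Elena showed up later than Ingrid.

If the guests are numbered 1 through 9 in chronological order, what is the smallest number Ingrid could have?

3

Luca and Sam must both come before Ingrid — 2 forced predecessors.
Nothing else is forced ahead of Ingrid, so their earliest slot is position 2 + 1 = 3.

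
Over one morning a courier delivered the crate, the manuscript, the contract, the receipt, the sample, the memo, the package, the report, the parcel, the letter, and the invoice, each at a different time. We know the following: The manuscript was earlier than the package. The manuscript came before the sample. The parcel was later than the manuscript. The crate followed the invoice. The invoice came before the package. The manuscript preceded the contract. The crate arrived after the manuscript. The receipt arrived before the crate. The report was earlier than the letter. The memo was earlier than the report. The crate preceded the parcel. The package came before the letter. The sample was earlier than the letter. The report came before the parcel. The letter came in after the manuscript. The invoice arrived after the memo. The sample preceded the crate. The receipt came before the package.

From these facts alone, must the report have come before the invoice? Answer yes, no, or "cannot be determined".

No chain of stated constraints runs from the report to the invoice, and none runs from the invoice to the report either.
So the relative order of the report and the invoice is not fixed by the given facts.

cannot be determined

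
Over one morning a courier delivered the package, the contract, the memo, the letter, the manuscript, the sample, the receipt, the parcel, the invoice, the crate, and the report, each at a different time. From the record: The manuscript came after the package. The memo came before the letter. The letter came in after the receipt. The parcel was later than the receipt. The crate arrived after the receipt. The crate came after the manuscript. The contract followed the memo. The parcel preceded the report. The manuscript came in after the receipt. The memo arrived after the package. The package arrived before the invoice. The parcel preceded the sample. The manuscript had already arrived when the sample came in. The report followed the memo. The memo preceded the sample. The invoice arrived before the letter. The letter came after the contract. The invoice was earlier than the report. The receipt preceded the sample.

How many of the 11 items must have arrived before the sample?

5

Directly stated before the sample: the manuscript, the memo, the parcel, and the receipt.
The package reaches the sample via the package → the manuscript → the sample.
No chain forces the crate (or any of the others) ahead of the sample.
That's the manuscript, the memo, the package, the parcel, and the receipt — 5 in all.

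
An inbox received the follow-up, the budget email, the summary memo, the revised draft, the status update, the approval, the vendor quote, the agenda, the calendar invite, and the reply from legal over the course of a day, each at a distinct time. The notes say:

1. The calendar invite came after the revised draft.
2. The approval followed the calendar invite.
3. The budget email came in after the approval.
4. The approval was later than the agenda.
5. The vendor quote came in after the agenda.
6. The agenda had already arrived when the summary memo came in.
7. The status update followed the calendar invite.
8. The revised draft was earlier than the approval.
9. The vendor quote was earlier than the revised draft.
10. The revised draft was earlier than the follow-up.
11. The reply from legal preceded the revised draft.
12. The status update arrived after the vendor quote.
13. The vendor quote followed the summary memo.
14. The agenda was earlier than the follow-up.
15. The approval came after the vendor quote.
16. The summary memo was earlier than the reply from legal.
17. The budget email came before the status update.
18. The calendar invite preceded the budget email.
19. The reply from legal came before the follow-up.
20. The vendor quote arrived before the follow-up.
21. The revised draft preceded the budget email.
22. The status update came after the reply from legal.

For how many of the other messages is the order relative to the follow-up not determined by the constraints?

Forced before the follow-up: the agenda, the reply from legal, the revised draft, the summary memo, and the vendor quote.
That leaves the approval, the budget email, the calendar invite, and the status update with no forced order relative to the follow-up — 4.

4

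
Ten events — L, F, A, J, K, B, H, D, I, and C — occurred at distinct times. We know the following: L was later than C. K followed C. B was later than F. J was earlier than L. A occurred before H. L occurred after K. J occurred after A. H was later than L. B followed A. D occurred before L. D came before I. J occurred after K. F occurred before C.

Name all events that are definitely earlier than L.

Directly stated before L: C, D, J, and K.
A reaches L via A → J → L.
F reaches L via F → C → L.
No chain forces B (or any of the others) ahead of L.

A, C, D, F, J, K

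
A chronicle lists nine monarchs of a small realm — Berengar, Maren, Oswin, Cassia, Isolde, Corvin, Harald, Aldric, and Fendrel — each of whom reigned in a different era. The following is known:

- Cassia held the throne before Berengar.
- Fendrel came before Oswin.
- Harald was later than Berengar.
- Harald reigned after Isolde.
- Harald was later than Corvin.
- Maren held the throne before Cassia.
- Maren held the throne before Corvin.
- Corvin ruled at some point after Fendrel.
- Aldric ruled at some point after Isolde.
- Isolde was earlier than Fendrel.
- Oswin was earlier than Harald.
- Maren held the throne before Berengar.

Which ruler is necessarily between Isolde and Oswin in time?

Fendrel

Tracing the constraints gives Isolde → Fendrel → Oswin, so Fendrel sits after Isolde and before Oswin.
No other ruler is forced both after Isolde and before Oswin.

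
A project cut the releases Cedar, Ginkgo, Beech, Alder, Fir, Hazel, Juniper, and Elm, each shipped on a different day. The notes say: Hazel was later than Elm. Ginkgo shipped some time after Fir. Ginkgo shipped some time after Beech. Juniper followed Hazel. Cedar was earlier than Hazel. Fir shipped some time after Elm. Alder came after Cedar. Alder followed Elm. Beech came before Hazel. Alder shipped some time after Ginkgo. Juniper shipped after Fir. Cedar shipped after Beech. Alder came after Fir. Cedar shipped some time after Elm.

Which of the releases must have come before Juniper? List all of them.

Directly stated before Juniper: Fir and Hazel.
Beech reaches Juniper via Beech → Hazel → Juniper.
Cedar reaches Juniper via Cedar → Hazel → Juniper.
Elm reaches Juniper via Elm → Fir → Juniper.
No chain forces Alder (or any of the others) ahead of Juniper.

Beech, Cedar, Elm, Fir, Hazel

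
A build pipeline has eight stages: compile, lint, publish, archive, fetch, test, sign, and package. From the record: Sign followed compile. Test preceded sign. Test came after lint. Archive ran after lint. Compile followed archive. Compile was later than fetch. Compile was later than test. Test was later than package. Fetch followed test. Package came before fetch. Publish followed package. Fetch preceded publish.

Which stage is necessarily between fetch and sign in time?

compile

Tracing the constraints gives fetch → compile → sign, so compile sits after fetch and before sign.
No other stage is forced both after fetch and before sign.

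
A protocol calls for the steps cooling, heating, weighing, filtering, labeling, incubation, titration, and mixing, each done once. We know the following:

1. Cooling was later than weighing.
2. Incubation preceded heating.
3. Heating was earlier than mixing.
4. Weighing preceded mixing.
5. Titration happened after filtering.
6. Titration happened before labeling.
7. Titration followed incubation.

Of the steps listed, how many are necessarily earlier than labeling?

3

Directly stated before labeling: titration.
Filtering reaches labeling via filtering → titration → labeling.
Incubation reaches labeling via incubation → titration → labeling.
That's filtering, incubation, and titration — 3 in all.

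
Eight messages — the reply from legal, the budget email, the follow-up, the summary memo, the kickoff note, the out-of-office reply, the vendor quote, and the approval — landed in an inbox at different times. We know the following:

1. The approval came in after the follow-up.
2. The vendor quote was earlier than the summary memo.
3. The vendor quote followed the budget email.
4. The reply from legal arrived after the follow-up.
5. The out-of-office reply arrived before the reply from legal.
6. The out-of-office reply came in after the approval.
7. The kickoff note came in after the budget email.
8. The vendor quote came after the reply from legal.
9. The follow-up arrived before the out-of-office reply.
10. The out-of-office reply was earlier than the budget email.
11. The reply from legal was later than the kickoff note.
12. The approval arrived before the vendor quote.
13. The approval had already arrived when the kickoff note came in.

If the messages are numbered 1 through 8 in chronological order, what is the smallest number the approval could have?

The follow-up must come before the approval — 1 forced predecessor.
Nothing else is forced ahead of the approval, so its earliest slot is position 1 + 1 = 2.

2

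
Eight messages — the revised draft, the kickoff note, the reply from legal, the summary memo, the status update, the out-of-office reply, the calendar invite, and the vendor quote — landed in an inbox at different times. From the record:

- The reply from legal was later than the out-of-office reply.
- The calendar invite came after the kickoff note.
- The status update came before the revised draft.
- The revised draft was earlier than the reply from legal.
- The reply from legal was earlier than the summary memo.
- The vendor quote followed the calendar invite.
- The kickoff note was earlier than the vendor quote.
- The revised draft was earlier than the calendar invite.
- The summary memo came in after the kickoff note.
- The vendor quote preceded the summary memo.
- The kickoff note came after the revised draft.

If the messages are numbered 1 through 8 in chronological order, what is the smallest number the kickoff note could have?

3

The revised draft and the status update must both come before the kickoff note — 2 forced predecessors.
Nothing else is forced ahead of the kickoff note, so its earliest slot is position 2 + 1 = 3.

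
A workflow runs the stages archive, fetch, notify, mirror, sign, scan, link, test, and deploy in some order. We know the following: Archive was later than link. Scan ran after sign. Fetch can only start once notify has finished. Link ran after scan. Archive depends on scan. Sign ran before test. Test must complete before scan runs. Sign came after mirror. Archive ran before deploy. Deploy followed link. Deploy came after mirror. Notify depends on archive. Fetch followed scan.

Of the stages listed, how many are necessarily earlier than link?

4

Directly stated before link: scan.
Mirror reaches link via mirror → sign → scan → link.
Sign reaches link via sign → scan → link.
Test reaches link via test → scan → link.
No chain forces notify (or any of the others) ahead of link.
That's mirror, scan, sign, and test — 4 in all.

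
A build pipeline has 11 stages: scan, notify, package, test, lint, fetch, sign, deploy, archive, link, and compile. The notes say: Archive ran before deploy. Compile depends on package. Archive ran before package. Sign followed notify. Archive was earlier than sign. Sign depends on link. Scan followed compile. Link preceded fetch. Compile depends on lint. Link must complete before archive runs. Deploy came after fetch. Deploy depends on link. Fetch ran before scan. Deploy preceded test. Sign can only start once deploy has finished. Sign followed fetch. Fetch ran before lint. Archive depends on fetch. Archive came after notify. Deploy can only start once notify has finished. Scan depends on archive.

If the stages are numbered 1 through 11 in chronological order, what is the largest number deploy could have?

Deploy must come before sign and test — 2 stages forced after it.
Everything else can be placed before deploy in some valid order, so deploy can sit as late as position 11 − 2 = 9.

9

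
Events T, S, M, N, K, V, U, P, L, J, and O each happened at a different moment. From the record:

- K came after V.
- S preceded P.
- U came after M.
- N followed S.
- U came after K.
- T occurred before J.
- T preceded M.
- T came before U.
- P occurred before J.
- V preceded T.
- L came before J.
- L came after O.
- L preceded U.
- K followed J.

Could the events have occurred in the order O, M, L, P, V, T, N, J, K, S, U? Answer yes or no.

no

The constraints require S before P, but in the proposed sequence P appears ahead of S. That one violation is enough.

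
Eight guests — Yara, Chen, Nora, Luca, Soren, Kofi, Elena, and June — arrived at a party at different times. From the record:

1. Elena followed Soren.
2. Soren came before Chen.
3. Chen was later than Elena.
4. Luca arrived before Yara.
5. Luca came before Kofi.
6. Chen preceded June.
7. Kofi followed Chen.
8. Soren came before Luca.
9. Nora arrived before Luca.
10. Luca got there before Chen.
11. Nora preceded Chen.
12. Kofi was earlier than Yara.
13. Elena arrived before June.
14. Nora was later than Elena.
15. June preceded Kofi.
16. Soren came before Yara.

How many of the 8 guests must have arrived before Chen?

4

Directly stated before Chen: Elena, Luca, Nora, and Soren.
No chain forces June (or any of the others) ahead of Chen.
That's Elena, Luca, Nora, and Soren — 4 in all.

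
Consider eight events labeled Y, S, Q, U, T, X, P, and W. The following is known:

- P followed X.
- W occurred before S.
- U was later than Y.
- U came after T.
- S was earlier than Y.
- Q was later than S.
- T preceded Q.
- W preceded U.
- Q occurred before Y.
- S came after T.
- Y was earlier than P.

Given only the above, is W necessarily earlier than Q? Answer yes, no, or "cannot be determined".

yes

Chain the constraints: W → S → Q. Each link is directly stated, so W comes before Q.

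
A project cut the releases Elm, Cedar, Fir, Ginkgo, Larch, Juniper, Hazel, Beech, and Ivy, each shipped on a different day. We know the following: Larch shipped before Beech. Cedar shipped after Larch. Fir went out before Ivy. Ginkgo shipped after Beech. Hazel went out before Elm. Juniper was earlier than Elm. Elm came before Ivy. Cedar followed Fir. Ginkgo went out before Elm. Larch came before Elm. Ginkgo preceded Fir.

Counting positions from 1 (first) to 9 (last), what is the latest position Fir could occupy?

Fir must come before Cedar and Ivy — 2 releases forced after it.
Everything else can be placed before Fir in some valid order, so Fir can sit as late as position 9 − 2 = 7.

7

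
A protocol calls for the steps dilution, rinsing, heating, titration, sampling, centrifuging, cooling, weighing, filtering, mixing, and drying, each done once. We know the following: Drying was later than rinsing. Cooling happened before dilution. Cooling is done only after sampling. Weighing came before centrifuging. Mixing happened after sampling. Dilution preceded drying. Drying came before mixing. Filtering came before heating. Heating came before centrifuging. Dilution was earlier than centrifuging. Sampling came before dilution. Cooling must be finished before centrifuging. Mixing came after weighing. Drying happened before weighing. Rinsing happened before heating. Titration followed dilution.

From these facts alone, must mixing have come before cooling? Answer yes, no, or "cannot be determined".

Tracing the constraints gives cooling → dilution → drying → mixing, so cooling must come before mixing.
That means mixing cannot be before cooling.

no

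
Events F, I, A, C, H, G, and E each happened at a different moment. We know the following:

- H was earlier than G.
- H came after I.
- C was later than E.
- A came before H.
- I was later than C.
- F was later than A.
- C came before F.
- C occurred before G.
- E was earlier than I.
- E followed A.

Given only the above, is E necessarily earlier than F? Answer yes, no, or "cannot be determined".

yes

Chain the constraints: E → C → F. Each link is directly stated, so E comes before F.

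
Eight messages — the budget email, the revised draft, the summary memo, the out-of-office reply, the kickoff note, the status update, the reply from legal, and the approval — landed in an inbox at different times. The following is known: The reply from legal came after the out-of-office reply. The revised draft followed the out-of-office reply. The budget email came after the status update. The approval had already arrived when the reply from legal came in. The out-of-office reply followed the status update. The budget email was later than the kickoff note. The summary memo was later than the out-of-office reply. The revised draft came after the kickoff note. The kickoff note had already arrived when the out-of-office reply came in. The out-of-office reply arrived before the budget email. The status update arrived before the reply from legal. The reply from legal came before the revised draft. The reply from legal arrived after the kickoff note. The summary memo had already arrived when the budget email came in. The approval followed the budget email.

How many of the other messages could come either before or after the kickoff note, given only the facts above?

1

Forced after the kickoff note: the approval, the budget email, the out-of-office reply, the reply from legal, the revised draft, and the summary memo.
That leaves the status update with no forced order relative to the kickoff note — 1.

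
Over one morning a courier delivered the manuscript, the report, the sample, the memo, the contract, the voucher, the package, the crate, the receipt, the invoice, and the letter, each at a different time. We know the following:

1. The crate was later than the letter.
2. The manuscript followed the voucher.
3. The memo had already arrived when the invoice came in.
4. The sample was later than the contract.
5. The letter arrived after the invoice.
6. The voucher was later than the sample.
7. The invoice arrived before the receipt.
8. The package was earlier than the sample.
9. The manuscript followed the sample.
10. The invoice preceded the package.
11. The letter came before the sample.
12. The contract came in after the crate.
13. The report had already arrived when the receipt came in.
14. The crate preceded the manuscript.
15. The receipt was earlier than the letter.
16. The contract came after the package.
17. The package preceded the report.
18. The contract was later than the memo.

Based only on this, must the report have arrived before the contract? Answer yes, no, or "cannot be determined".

Chain the constraints: the report → the receipt → the letter → the crate → the contract. Each link is directly stated, so the report comes before the contract.

yes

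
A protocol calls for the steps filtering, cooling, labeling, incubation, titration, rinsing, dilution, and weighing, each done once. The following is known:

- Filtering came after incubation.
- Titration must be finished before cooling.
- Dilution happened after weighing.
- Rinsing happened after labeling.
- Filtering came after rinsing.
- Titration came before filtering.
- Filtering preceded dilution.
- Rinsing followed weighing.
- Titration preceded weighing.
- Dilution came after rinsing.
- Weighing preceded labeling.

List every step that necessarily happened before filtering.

Directly stated before filtering: incubation, rinsing, and titration.
Labeling reaches filtering via labeling → rinsing → filtering.
Weighing reaches filtering via weighing → rinsing → filtering.
No chain forces cooling (or any of the others) ahead of filtering.

incubation, labeling, rinsing, titration, weighing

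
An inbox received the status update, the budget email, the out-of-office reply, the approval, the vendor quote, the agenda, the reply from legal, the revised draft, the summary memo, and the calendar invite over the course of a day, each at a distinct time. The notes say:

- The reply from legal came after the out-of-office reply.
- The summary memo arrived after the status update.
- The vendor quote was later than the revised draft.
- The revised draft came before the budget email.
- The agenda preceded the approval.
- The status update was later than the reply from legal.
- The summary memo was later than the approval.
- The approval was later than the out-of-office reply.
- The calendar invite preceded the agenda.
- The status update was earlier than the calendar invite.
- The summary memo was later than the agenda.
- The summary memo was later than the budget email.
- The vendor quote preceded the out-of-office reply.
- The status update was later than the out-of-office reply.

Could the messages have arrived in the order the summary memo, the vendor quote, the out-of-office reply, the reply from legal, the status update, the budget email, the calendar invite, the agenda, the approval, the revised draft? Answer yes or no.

The constraints require the status update before the summary memo, but in the proposed sequence the summary memo appears ahead of the status update. That one violation is enough.

no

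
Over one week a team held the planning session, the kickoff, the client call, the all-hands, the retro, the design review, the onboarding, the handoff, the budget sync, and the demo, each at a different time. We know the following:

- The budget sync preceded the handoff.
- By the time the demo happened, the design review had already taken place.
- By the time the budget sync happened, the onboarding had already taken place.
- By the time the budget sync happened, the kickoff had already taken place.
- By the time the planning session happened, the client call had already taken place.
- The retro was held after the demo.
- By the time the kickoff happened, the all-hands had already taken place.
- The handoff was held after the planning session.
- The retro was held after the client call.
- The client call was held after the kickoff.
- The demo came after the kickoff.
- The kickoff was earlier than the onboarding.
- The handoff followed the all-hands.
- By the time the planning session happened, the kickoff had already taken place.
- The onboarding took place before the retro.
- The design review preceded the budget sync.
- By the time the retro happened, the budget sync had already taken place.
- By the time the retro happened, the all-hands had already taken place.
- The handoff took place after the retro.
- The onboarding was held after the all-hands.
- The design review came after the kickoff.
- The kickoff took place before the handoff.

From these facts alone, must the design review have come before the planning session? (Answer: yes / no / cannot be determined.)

cannot be determined

No chain of stated constraints runs from the design review to the planning session, and none runs from the planning session to the design review either.
So the relative order of the design review and the planning session is not fixed by the given facts.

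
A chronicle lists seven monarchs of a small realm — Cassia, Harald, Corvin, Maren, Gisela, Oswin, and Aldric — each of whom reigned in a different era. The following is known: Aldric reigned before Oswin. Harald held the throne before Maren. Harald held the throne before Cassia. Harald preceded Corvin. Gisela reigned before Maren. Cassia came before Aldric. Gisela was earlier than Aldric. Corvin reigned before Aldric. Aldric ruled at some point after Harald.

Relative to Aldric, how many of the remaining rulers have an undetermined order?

Forced before Aldric: Cassia, Corvin, Gisela, and Harald; forced after Aldric: Oswin.
That leaves Maren with no forced order relative to Aldric — 1.

1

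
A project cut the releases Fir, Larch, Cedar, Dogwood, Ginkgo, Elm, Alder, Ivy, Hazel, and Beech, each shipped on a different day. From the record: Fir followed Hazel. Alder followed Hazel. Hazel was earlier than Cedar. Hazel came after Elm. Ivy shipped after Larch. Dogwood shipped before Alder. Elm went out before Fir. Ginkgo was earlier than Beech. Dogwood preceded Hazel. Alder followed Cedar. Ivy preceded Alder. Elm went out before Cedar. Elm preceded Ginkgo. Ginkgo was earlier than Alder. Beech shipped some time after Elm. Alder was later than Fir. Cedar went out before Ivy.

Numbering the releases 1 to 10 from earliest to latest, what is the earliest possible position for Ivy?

6

Cedar, Dogwood, Elm, Hazel, and Larch must all come before Ivy — 5 forced predecessors.
Nothing else is forced ahead of Ivy, so its earliest slot is position 5 + 1 = 6.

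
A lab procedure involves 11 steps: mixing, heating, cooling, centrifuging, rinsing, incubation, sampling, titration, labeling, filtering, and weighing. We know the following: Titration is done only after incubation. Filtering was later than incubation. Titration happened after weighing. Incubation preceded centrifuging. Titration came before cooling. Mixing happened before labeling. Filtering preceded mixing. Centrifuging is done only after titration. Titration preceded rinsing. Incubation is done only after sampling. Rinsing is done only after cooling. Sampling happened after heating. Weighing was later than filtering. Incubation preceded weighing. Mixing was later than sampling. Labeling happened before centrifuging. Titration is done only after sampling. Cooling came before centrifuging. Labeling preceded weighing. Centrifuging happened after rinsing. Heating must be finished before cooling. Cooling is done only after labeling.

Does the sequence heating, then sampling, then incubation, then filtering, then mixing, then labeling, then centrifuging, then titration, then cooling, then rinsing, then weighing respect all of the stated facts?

no

The constraints require cooling before centrifuging, but in the proposed sequence centrifuging appears ahead of cooling. That one violation is enough.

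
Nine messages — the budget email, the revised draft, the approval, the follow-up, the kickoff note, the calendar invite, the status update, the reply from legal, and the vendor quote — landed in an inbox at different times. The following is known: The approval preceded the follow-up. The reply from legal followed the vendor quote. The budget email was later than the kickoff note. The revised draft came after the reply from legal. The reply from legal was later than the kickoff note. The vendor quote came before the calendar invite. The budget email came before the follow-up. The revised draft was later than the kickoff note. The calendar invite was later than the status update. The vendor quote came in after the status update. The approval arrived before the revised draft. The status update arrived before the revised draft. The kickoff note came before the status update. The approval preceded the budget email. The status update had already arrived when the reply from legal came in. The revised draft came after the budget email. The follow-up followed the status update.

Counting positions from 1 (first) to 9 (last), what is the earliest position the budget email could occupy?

3

The approval and the kickoff note must both come before the budget email — 2 forced predecessors.
Nothing else is forced ahead of the budget email, so its earliest slot is position 2 + 1 = 3.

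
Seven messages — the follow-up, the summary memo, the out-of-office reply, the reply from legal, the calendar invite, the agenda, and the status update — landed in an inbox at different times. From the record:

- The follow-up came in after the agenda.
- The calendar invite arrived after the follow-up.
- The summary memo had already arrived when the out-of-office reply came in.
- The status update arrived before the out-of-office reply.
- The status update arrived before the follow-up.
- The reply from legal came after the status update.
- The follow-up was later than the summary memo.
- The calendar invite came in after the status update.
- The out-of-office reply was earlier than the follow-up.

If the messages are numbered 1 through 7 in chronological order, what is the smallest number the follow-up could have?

5

The agenda, the out-of-office reply, the status update, and the summary memo must all come before the follow-up — 4 forced predecessors.
Nothing else is forced ahead of the follow-up, so its earliest slot is position 4 + 1 = 5.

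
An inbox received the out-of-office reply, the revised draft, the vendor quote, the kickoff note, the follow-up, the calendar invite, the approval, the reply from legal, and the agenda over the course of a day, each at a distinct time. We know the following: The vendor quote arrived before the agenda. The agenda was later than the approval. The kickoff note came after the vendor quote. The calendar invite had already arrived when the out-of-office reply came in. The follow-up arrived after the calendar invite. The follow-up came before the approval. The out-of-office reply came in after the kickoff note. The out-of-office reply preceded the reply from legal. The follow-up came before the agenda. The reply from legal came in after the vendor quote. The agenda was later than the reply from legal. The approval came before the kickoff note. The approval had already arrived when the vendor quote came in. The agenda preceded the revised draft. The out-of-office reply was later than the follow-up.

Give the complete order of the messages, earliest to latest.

the calendar invite, the follow-up, the approval, the vendor quote, the kickoff note, the out-of-office reply, the reply from legal, the agenda, the revised draft

The constraints fix every adjacent pair, so only one ordering works:
the calendar invite → the follow-up → the approval → the vendor quote → the kickoff note → the out-of-office reply → the reply from legal → the agenda → the revised draft.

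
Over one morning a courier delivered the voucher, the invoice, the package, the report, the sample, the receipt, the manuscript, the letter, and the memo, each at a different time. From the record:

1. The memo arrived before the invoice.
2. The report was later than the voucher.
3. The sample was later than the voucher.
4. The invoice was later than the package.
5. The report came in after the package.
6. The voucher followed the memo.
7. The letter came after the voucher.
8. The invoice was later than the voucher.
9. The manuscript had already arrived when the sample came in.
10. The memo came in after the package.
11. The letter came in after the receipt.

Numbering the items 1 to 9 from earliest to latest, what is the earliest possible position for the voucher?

The memo and the package must both come before the voucher — 2 forced predecessors.
Nothing else is forced ahead of the voucher, so its earliest slot is position 2 + 1 = 3.

3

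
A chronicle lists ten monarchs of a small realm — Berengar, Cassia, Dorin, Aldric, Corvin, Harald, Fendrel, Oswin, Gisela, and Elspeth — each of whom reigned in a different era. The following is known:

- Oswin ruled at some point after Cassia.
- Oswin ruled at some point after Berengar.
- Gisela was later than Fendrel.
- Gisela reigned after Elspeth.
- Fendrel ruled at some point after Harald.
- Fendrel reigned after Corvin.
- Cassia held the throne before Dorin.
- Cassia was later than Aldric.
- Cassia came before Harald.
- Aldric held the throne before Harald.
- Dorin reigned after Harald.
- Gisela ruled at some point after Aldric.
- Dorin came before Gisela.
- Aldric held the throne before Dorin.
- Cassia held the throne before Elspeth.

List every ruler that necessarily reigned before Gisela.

Aldric, Cassia, Corvin, Dorin, Elspeth, Fendrel, Harald

Directly stated before Gisela: Aldric, Dorin, Elspeth, and Fendrel.
Cassia reaches Gisela via Cassia → Dorin → Gisela.
Corvin reaches Gisela via Corvin → Fendrel → Gisela.
Harald reaches Gisela via Harald → Fendrel → Gisela.
No chain forces Berengar (or any of the others) ahead of Gisela.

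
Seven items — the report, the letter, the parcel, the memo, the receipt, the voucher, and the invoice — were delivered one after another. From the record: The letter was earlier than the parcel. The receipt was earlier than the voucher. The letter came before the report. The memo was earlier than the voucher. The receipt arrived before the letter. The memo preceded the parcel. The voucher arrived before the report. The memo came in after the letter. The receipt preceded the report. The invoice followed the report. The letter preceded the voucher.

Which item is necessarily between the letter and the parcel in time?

the memo

Tracing the constraints gives the letter → the memo → the parcel, so the memo sits after the letter and before the parcel.
No other item is forced both after the letter and before the parcel.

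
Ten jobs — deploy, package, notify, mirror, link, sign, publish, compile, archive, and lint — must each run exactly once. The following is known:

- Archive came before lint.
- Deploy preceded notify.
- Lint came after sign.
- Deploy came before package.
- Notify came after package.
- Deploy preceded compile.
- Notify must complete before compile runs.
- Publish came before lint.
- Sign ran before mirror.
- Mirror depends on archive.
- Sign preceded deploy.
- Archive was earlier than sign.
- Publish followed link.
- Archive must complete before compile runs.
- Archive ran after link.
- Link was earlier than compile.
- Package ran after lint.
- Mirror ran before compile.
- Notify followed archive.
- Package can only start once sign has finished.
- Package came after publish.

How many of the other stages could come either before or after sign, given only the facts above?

Forced before sign: archive and link; forced after sign: compile, deploy, lint, mirror, notify, and package.
That leaves publish with no forced order relative to sign — 1.

1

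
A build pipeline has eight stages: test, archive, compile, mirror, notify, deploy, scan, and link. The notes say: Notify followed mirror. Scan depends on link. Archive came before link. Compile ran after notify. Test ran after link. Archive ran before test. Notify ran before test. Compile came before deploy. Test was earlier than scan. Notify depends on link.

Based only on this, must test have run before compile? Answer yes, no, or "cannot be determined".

cannot be determined

No chain of stated constraints runs from test to compile, and none runs from compile to test either.
So the relative order of test and compile is not fixed by the given facts.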